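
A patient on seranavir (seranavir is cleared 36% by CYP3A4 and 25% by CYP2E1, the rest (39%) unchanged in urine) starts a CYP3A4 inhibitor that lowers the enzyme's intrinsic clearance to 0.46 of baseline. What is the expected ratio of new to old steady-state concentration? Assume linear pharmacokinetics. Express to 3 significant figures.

CYP3A4: 0.36 × 0.46 = 0.1656
CYP2E1: 0.25 (unchanged)
Other: 0.39 (unchanged)
CL_new/CL_old = 0.1656 + 0.25 + 0.39 = 0.8056.
Since steady-state concentration ∝ 1/CL, the ratio is 1 / 0.8056 = 1.24.

1.24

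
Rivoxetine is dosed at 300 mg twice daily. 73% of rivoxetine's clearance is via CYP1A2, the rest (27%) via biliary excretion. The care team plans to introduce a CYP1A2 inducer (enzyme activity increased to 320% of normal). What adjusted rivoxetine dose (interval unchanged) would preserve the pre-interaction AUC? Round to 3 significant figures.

CYP1A2: 0.73 × 3.2 = 2.336
Other: 0.27 (unchanged)
Relative clearance = 2.336 + 0.27 = 2.606.
Css,avg = (dose rate)/CL, so holding Css fixed requires dose ∝ CL: 300 × 2.606 = 782 mg.

782 mg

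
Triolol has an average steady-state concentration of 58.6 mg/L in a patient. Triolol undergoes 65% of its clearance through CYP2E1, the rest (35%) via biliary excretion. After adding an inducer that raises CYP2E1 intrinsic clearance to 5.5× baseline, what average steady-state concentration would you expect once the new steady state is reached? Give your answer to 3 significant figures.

14.9 mg/L

CYP2E1: 0.65 × 5.5 = 3.575
Other: 0.35 (unchanged)
New clearance relative to baseline: 3.575 + 0.35 = 3.925.
New average steady-state concentration = baseline ÷ relative clearance = 58.6 / 3.925 = 14.9 mg/L.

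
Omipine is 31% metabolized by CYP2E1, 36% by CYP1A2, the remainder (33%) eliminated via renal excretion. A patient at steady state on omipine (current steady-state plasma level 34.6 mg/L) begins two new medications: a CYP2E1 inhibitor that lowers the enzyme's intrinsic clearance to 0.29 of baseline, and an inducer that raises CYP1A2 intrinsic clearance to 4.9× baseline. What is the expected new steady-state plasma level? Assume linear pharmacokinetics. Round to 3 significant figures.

15.8 mg/L

CYP2E1: 0.31 × 0.29 = 0.0899
CYP1A2: 0.36 × 4.9 = 1.764
Other: 0.33 (unchanged)
New clearance relative to baseline: 0.0899 + 1.764 + 0.33 = 2.1839.
Dividing the baseline by the relative clearance: 34.6 / 2.1839 = 15.8 mg/L.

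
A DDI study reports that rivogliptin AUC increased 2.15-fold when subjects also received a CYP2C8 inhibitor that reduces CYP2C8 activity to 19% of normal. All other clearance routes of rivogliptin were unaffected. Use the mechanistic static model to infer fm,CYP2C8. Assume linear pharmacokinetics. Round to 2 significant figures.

0.66

CL'/CL = 1 / 2.15 = 0.4651
0.19·fm + (1 − fm) = 0.4651
fm = (0.4651 − 1) / (0.19 − 1) = 0.66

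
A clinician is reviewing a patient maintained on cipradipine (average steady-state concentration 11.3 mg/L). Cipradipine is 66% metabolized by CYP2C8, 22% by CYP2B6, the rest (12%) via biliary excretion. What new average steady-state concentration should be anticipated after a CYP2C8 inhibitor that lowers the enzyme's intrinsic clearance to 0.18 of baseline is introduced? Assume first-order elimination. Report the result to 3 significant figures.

The CYP2C8 pathway (66% of clearance) is reduced to 0.18× activity: 0.66 × 0.18 = 0.1188.
CYP2B6 (22%) and the residual 12% are unaffected.
CL_new/CL_old = 0.1188 + 0.22 + 0.12 = 0.4588.
New average steady-state concentration = baseline ÷ relative clearance = 11.3 / 0.4588 = 24.6 mg/L.

24.6 mg/L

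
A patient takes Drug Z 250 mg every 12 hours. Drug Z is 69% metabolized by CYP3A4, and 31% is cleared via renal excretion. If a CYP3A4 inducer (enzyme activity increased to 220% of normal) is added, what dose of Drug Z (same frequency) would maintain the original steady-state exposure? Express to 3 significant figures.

CYP3A4: 0.69 × 2.2 = 1.518
Other: 0.31 (unchanged)
CL_new/CL_old = 1.518 + 0.31 = 1.828.
Exposure is unchanged when dose changes in proportion to clearance. New dose = 250 mg × 1.828 = 457 mg.

457 mg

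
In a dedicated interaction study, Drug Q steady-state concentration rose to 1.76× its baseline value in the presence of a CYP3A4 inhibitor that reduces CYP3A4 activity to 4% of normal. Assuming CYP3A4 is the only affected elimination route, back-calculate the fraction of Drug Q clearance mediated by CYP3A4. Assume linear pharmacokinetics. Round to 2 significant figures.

0.45

Let fm be the CYP3A4 fraction. New clearance relative to baseline = fm × 0.04 + (1 − fm).
Steady-state concentration ratio = 1 / (new CL fraction), so new CL fraction = 1 / 1.76 = 0.5682.
fm × 0.04 + 1 − fm = 0.5682  ⇒  fm × (0.04 − 1) = −0.4318  ⇒  fm = 0.45.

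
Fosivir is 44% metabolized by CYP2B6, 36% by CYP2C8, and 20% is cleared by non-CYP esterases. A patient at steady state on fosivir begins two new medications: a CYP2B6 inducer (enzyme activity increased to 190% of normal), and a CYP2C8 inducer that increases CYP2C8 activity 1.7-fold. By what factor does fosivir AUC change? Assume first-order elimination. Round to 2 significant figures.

The CYP2B6 pathway (44% of clearance) is boosted to 1.9× activity: 0.44 × 1.9 = 0.836.
The CYP2C8 pathway (36% of clearance) rises to 1.7× activity: 0.36 × 1.7 = 0.612.
Non-CYP routes (20%) are unchanged.
CL_new/CL_old = 0.836 + 0.612 + 0.2 = 1.648.
Because AUC varies inversely with clearance, the combined effect is 1 / 1.648 = 0.61.

0.61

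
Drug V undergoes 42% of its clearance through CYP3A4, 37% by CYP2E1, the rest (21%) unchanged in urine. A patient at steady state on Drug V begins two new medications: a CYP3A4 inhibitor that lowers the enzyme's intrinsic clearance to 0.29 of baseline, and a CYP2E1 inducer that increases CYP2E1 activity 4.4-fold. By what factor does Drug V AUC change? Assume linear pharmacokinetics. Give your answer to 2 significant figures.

CYP3A4: 0.42 × 0.29 = 0.1218
CYP2E1: 0.37 × 4.4 = 1.628
Other: 0.21 (unchanged)
CL_new/CL_old = 0.1218 + 1.628 + 0.21 = 1.9598.
AUC ∝ 1/CL: fold-change = 1 / 1.9598 = 0.51.

0.51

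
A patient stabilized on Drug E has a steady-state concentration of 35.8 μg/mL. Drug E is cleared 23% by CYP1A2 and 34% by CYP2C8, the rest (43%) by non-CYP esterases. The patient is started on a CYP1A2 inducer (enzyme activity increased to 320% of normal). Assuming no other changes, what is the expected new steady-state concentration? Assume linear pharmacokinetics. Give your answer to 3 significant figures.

CYP1A2: 0.23 × 3.2 = 0.736
CYP2C8: 0.34 (unchanged)
Other: 0.43 (unchanged)
New clearance relative to baseline: 0.736 + 0.34 + 0.43 = 1.506.
New steady-state concentration = baseline ÷ relative clearance = 35.8 / 1.506 = 23.8 μg/mL.

23.8 μg/mL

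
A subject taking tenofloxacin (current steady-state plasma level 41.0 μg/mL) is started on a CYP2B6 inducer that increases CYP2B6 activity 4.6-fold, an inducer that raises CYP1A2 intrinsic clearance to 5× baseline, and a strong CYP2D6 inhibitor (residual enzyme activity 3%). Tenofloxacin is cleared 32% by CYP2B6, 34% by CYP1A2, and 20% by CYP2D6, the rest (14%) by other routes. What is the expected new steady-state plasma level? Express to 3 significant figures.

The CYP2B6 pathway (32% of clearance) rises to 4.6× activity: 0.32 × 4.6 = 1.472.
The CYP1A2 pathway (34% of clearance) is boosted to 5× activity: 0.34 × 5 = 1.7.
The CYP2D6 pathway (20% of clearance) drops to 0.03× activity: 0.2 × 0.03 = 0.006.
The remaining 14% of clearance is unaffected.
New clearance relative to baseline: 1.472 + 1.7 + 0.006 + 0.14 = 3.318.
New steady-state plasma level = 41.0 / 3.318 = 12.4 μg/mL (concentration scales inversely with clearance).

12.4 μg/mL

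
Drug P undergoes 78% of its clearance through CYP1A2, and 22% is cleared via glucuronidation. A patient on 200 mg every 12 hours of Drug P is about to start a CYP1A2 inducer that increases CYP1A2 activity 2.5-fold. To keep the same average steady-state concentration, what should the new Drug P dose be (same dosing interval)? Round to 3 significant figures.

434 mg

The CYP1A2 pathway (78% of clearance) increases to 2.5× activity: 0.78 × 2.5 = 1.95.
The remaining 22% of clearance is unaffected.
Relative clearance = 1.95 + 0.22 = 2.17.
Css,avg = (dose rate)/CL, so holding Css fixed requires dose ∝ CL: 200 × 2.17 = 434 mg.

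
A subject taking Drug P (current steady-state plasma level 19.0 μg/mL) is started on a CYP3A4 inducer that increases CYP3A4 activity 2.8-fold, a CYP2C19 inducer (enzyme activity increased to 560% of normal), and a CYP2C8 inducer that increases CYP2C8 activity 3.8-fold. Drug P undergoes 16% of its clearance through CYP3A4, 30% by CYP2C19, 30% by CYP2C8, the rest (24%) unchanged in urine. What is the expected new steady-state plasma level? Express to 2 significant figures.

The CYP3A4 pathway (16% of clearance) is boosted to 2.8× activity: 0.16 × 2.8 = 0.448.
The CYP2C19 pathway (30% of clearance) is boosted to 5.6× activity: 0.3 × 5.6 = 1.68.
The CYP2C8 pathway (30% of clearance) rises to 3.8× activity: 0.3 × 3.8 = 1.14.
Non-CYP routes (24%) are unchanged.
New clearance relative to baseline: 0.448 + 1.68 + 1.14 + 0.24 = 3.508.
New steady-state plasma level = 19.0 / 3.508 = 5.4 μg/mL (concentration scales inversely with clearance).

5.4 μg/mL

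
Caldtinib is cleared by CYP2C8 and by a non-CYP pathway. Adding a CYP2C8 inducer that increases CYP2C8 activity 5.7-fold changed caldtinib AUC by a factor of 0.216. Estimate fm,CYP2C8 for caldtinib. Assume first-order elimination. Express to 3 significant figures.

0.772

Call the CYP2C8 fraction fm. After the interaction, CL_new/CL_old = fm × 5.7 + (1 − fm).
AUC ratio = 1 / (new CL fraction), so new CL fraction = 1 / 0.216 = 4.63.
fm × 5.7 + 1 − fm = 4.63  ⇒  fm × (5.7 − 1) = 3.63  ⇒  fm = 0.772.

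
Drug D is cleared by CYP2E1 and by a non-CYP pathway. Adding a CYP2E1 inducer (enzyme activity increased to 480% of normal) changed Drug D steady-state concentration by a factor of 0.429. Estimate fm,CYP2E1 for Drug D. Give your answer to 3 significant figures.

0.350

Let x = fm,CYP2E1. Because steady-state concentration ∝ 1/CL, relative clearance rose to 1/0.429 = 2.331.
Setting x·4.8 + (1 − x) = 2.331 and solving: x = (2.331 − 1)/(4.8 − 1) = 0.350.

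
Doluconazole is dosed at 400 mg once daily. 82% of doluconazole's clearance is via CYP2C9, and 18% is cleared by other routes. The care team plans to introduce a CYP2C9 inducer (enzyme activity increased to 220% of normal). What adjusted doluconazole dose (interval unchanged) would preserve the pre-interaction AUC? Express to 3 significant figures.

The CYP2C9 pathway (82% of clearance) rises to 2.2× activity: 0.82 × 2.2 = 1.804.
The remaining 18% of clearance is unaffected.
CL_new/CL_old = 1.804 + 0.18 = 1.984.
Exposure is unchanged when dose changes in proportion to clearance. New dose = 400 mg × 1.984 = 794 mg.

794 mg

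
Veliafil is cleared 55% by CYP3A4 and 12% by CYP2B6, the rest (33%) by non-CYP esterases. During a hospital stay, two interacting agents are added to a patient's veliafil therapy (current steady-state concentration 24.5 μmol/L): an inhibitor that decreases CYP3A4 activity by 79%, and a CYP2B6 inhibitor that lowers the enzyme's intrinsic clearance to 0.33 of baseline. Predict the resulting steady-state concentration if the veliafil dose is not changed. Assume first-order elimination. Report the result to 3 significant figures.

CYP3A4: 0.55 × 0.21 = 0.1155
CYP2B6: 0.12 × 0.33 = 0.0396
Other: 0.33 (unchanged)
New clearance relative to baseline: 0.1155 + 0.0396 + 0.33 = 0.4851.
Steady-state concentration ∝ 1/CL: new value = 24.5 / 0.4851 = 50.5 μmol/L.

50.5 μmol/L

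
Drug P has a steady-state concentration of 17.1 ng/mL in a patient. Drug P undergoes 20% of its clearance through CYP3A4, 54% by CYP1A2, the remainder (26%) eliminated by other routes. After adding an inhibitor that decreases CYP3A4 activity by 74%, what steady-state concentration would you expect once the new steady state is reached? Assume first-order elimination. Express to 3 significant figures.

The CYP3A4 pathway (20% of clearance) drops to 0.26× activity: 0.2 × 0.26 = 0.052.
CYP1A2 (54%) and the residual 26% are unaffected.
CL_new/CL_old = 0.052 + 0.54 + 0.26 = 0.852.
With dosing unchanged, steady-state concentration scales as 1/CL: 17.1 / 0.852 = 20.1 ng/mL.

20.1 ng/mL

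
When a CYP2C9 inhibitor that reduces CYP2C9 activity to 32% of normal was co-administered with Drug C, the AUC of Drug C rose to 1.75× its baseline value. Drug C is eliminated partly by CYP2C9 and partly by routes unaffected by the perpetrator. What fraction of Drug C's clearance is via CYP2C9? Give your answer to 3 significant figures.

CL'/CL = 1 / 1.75 = 0.5714
0.32·fm + (1 − fm) = 0.5714
fm = (0.5714 − 1) / (0.32 − 1) = 0.630

0.630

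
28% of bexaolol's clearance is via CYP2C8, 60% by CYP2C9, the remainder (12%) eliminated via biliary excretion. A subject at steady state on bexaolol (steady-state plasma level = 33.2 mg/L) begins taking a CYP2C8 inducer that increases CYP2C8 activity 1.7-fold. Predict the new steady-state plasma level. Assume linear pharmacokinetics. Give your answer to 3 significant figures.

27.8 mg/L

The CYP2C8 pathway (28% of clearance) increases to 1.7× activity: 0.28 × 1.7 = 0.476.
CYP2C9 (60%) and the residual 12% are unaffected.
New clearance relative to baseline: 0.476 + 0.6 + 0.12 = 1.196.
New steady-state plasma level = baseline ÷ relative clearance = 33.2 / 1.196 = 27.8 mg/L.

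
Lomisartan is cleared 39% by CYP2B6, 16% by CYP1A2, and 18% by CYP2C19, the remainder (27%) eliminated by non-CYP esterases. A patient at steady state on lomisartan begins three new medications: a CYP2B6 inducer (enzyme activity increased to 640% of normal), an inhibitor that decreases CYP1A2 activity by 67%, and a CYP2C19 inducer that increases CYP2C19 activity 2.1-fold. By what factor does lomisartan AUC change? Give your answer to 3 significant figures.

The CYP2B6 pathway (39% of clearance) is boosted to 6.4× activity: 0.39 × 6.4 = 2.496.
The CYP1A2 pathway (16% of clearance) drops to 0.33× activity: 0.16 × 0.33 = 0.0528.
The CYP2C19 pathway (18% of clearance) increases to 2.1× activity: 0.18 × 2.1 = 0.378.
Non-CYP routes (27%) are unchanged.
Relative clearance = 2.496 + 0.0528 + 0.378 + 0.27 = 3.1968.
Because AUC varies inversely with clearance, the combined effect is 1 / 3.1968 = 0.313.

0.313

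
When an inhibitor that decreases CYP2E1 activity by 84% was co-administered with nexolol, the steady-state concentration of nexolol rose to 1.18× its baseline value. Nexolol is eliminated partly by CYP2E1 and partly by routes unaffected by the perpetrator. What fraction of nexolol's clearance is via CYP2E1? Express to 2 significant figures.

CL'/CL = 1 / 1.18 = 0.8475
0.16·fm + (1 − fm) = 0.8475
fm = (0.8475 − 1) / (0.16 − 1) = 0.18

0.18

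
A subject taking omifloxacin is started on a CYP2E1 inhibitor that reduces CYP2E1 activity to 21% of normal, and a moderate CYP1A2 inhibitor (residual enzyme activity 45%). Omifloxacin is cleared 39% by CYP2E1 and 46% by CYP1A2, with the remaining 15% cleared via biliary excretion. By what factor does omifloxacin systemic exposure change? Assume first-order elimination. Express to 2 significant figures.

2.3

The CYP2E1 pathway (39% of clearance) drops to 0.21× activity: 0.39 × 0.21 = 0.0819.
The CYP1A2 pathway (46% of clearance) falls to 0.45× activity: 0.46 × 0.45 = 0.207.
The remaining 15% of clearance is unaffected.
New clearance relative to baseline: 0.0819 + 0.207 + 0.15 = 0.4389.
Net systemic exposure ratio = 1 / 0.4389 = 2.3.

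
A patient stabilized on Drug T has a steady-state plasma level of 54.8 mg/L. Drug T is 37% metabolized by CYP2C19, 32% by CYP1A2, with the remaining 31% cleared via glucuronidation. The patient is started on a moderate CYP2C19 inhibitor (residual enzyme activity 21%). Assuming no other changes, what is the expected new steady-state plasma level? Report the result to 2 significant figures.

The CYP2C19 pathway (37% of clearance) falls to 0.21× activity: 0.37 × 0.21 = 0.0777.
CYP1A2 (32%) and the residual 31% are unaffected.
CL_new/CL_old = 0.0777 + 0.32 + 0.31 = 0.7077.
With dosing unchanged, steady-state plasma level scales as 1/CL: 54.8 / 0.7077 = 77 mg/L.

77 mg/L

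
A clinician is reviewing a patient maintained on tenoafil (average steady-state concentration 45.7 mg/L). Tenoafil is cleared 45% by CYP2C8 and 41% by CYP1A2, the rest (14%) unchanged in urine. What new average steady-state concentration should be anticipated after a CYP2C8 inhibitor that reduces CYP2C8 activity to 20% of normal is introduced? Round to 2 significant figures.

71 mg/L

The CYP2C8 pathway (45% of clearance) falls to 0.2× activity: 0.45 × 0.2 = 0.09.
CYP1A2 (41%) and the residual 14% are unaffected.
New clearance relative to baseline: 0.09 + 0.41 + 0.14 = 0.64.
Average steady-state concentration ∝ 1/CL, so new value = 45.7 / 0.64 = 71 mg/L.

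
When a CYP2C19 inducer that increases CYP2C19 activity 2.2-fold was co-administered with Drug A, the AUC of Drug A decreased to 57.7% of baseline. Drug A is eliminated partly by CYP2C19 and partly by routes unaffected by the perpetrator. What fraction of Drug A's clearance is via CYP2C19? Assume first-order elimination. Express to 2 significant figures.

CL'/CL = 1 / 0.577 = 1.733
2.2·fm + (1 − fm) = 1.733
fm = (1.733 − 1) / (2.2 − 1) = 0.61

0.61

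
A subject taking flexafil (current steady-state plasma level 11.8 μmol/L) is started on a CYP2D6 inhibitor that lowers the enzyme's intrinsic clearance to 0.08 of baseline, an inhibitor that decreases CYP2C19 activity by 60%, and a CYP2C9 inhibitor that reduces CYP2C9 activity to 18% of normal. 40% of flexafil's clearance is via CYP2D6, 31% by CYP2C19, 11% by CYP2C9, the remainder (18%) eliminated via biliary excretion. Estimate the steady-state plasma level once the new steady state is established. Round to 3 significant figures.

The CYP2D6 pathway (40% of clearance) drops to 0.08× activity: 0.4 × 0.08 = 0.032.
The CYP2C19 pathway (31% of clearance) drops to 0.4× activity: 0.31 × 0.4 = 0.124.
The CYP2C9 pathway (11% of clearance) is reduced to 0.18× activity: 0.11 × 0.18 = 0.0198.
Non-CYP routes (18%) are unchanged.
CL_new/CL_old = 0.032 + 0.124 + 0.0198 + 0.18 = 0.3558.
Dividing the baseline by the relative clearance: 11.8 / 0.3558 = 33.2 μmol/L.

33.2 μmol/L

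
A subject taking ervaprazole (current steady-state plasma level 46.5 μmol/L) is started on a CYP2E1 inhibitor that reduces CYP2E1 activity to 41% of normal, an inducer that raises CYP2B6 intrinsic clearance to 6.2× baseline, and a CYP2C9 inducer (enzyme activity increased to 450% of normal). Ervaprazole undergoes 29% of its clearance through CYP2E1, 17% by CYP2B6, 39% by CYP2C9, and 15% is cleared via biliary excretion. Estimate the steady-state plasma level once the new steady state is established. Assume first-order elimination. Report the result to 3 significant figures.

15.1 μmol/L

The CYP2E1 pathway (29% of clearance) falls to 0.41× activity: 0.29 × 0.41 = 0.1189.
The CYP2B6 pathway (17% of clearance) rises to 6.2× activity: 0.17 × 6.2 = 1.054.
The CYP2C9 pathway (39% of clearance) is boosted to 4.5× activity: 0.39 × 4.5 = 1.755.
The remaining 15% of clearance is unaffected.
New clearance relative to baseline: 0.1189 + 1.054 + 1.755 + 0.15 = 3.0779.
Dividing the baseline by the relative clearance: 46.5 / 3.0779 = 15.1 μmol/L.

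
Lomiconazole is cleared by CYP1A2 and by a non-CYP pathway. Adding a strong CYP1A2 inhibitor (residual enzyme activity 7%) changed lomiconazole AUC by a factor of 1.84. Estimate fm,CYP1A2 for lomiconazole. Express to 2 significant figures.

0.49

Let x = fm,CYP1A2. Because AUC ∝ 1/CL, relative clearance fell to 1/1.84 = 0.5435.
Only the CYP1A2 route changed, so 0.5435 = x·0.07 + (1 − x), giving x = 0.49.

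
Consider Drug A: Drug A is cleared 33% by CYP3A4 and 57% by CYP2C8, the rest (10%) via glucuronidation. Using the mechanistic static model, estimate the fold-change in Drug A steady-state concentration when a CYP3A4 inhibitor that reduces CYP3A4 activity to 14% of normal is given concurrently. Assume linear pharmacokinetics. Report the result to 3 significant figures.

1.40

The CYP3A4 pathway (33% of clearance) is reduced to 0.14× activity: 0.33 × 0.14 = 0.0462.
CYP2C8 (57%) and the residual 10% are unaffected.
CL_new/CL_old = 0.0462 + 0.57 + 0.1 = 0.7162.
Steady-state concentration ratio = CL_old/CL_new = 1 / 0.7162 = 1.40.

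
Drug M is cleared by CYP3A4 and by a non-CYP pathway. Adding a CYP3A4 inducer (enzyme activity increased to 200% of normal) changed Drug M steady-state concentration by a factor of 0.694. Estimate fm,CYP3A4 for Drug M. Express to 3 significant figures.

0.441

Write x for the fraction cleared via CYP3A4. The observed steady-state concentration change means clearance rose to 1/0.694 = 1.441 of baseline.
Only the CYP3A4 route changed, so 1.441 = x·2 + (1 − x), giving x = 0.441.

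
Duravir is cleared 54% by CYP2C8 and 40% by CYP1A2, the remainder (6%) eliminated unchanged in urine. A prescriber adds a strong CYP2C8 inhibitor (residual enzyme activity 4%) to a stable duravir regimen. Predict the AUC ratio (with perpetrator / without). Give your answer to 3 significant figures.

2.08

The CYP2C8 pathway (54% of clearance) drops to 0.04× activity: 0.54 × 0.04 = 0.0216.
CYP1A2 (40%) and the residual 6% are unaffected.
New clearance relative to baseline: 0.0216 + 0.4 + 0.06 = 0.4816.
AUC is inversely proportional to clearance, so the fold-change is 1 / 0.4816 = 2.08.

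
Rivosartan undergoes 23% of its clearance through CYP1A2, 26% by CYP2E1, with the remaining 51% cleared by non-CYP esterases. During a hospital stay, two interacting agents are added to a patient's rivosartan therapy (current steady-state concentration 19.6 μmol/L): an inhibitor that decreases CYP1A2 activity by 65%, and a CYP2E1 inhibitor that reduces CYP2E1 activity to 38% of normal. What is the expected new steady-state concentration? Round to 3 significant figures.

28.4 μmol/L

The CYP1A2 pathway (23% of clearance) drops to 0.35× activity: 0.23 × 0.35 = 0.0805.
The CYP2E1 pathway (26% of clearance) is reduced to 0.38× activity: 0.26 × 0.38 = 0.0988.
The remaining 51% of clearance is unaffected.
New clearance relative to baseline: 0.0805 + 0.0988 + 0.51 = 0.6893.
Steady-state concentration ∝ 1/CL: new value = 19.6 / 0.6893 = 28.4 μmol/L.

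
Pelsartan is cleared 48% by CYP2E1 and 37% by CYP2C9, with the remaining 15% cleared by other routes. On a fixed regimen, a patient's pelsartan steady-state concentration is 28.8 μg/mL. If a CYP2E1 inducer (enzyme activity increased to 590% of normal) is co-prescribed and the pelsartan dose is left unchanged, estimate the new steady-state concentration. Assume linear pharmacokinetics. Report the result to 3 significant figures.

8.59 μg/mL

The CYP2E1 pathway (48% of clearance) increases to 5.9× activity: 0.48 × 5.9 = 2.832.
CYP2C9 (37%) and the residual 15% are unaffected.
Relative clearance = 2.832 + 0.37 + 0.15 = 3.352.
With dosing unchanged, steady-state concentration scales as 1/CL: 28.8 / 3.352 = 8.59 μg/mL.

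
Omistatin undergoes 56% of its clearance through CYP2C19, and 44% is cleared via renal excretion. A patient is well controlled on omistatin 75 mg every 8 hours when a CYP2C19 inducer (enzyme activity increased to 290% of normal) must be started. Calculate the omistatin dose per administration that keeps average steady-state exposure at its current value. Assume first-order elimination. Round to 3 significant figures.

155 mg

The CYP2C19 pathway (56% of clearance) rises to 2.9× activity: 0.56 × 2.9 = 1.624.
The remaining 44% of clearance is unaffected.
Relative clearance = 1.624 + 0.44 = 2.064.
Exposure is unchanged when dose changes in proportion to clearance. New dose = 75 mg × 2.064 = 155 mg.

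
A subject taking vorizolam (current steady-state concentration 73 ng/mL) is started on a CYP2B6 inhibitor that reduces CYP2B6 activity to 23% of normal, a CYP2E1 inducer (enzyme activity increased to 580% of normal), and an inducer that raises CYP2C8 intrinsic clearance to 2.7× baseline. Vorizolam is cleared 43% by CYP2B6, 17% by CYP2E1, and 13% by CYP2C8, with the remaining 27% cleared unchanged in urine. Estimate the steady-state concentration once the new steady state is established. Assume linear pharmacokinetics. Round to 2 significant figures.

The CYP2B6 pathway (43% of clearance) is reduced to 0.23× activity: 0.43 × 0.23 = 0.0989.
The CYP2E1 pathway (17% of clearance) increases to 5.8× activity: 0.17 × 5.8 = 0.986.
The CYP2C8 pathway (13% of clearance) is boosted to 2.7× activity: 0.13 × 2.7 = 0.351.
The remaining 27% of clearance is unaffected.
CL_new/CL_old = 0.0989 + 0.986 + 0.351 + 0.27 = 1.7059.
New steady-state concentration = 73 / 1.7059 = 43 ng/mL (concentration scales inversely with clearance).

43 ng/mL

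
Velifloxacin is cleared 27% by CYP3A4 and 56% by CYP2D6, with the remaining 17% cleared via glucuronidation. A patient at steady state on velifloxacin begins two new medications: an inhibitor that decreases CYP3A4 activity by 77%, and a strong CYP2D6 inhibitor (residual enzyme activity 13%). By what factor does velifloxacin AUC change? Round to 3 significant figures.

3.28

The CYP3A4 pathway (27% of clearance) drops to 0.23× activity: 0.27 × 0.23 = 0.0621.
The CYP2D6 pathway (56% of clearance) falls to 0.13× activity: 0.56 × 0.13 = 0.0728.
The remaining 17% of clearance is unaffected.
Relative clearance = 0.0621 + 0.0728 + 0.17 = 0.3049.
Because AUC varies inversely with clearance, the combined effect is 1 / 0.3049 = 3.28.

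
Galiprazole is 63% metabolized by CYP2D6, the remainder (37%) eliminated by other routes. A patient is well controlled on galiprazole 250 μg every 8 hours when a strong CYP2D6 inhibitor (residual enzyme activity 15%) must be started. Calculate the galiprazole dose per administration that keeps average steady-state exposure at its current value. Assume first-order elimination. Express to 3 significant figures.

CYP2D6: 0.63 × 0.15 = 0.0945
Other: 0.37 (unchanged)
New clearance relative to baseline: 0.0945 + 0.37 = 0.4645.
Css,avg = (dose rate)/CL, so holding Css fixed requires dose ∝ CL: 250 × 0.4645 = 116 μg.

116 μg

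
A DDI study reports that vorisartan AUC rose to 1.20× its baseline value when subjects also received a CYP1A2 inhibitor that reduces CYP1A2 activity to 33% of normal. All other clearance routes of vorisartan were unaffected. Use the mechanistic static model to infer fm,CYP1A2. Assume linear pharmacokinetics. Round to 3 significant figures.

0.249

Call the CYP1A2 fraction fm. After the interaction, CL_new/CL_old = fm × 0.33 + (1 − fm).
AUC ratio = 1 / (new CL fraction), so new CL fraction = 1 / 1.20 = 0.8333.
fm × 0.33 + 1 − fm = 0.8333  ⇒  fm × (0.33 − 1) = −0.1667  ⇒  fm = 0.249.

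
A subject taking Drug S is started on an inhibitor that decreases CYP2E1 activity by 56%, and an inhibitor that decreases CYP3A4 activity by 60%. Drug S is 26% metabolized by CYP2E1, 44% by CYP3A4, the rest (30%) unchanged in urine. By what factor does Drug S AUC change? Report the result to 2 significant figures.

1.7

The CYP2E1 pathway (26% of clearance) drops to 0.44× activity: 0.26 × 0.44 = 0.1144.
The CYP3A4 pathway (44% of clearance) drops to 0.4× activity: 0.44 × 0.4 = 0.176.
Non-CYP routes (30%) are unchanged.
CL_new/CL_old = 0.1144 + 0.176 + 0.3 = 0.5904.
Because AUC varies inversely with clearance, the combined effect is 1 / 0.5904 = 1.7.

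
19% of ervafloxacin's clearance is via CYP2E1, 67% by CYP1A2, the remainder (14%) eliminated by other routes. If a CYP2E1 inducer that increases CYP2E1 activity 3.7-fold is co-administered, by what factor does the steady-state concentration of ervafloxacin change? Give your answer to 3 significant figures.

The CYP2E1 pathway (19% of clearance) is boosted to 3.7× activity: 0.19 × 3.7 = 0.703.
CYP1A2 (67%) and the residual 14% are unaffected.
CL_new/CL_old = 0.703 + 0.67 + 0.14 = 1.513.
Steady-state concentration is inversely proportional to clearance, so the fold-change is 1 / 1.513 = 0.661.

0.661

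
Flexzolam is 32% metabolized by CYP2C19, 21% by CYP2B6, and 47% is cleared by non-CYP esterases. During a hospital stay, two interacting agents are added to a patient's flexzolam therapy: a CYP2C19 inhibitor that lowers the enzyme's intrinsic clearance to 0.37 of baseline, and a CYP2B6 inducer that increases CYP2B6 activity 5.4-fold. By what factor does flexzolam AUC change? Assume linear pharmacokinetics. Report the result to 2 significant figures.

The CYP2C19 pathway (32% of clearance) falls to 0.37× activity: 0.32 × 0.37 = 0.1184.
The CYP2B6 pathway (21% of clearance) is boosted to 5.4× activity: 0.21 × 5.4 = 1.134.
The remaining 47% of clearance is unaffected.
CL_new/CL_old = 0.1184 + 1.134 + 0.47 = 1.7224.
Because AUC varies inversely with clearance, the combined effect is 1 / 1.7224 = 0.58.

0.58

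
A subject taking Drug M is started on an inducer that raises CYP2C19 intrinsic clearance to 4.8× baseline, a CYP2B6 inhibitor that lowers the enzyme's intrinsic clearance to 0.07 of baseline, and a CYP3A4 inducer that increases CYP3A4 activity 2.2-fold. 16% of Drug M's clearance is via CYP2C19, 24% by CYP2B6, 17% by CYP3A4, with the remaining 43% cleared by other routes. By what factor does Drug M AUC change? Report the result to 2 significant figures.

CYP2C19: 0.16 × 4.8 = 0.768
CYP2B6: 0.24 × 0.07 = 0.0168
CYP3A4: 0.17 × 2.2 = 0.374
Other: 0.43 (unchanged)
Relative clearance = 0.768 + 0.0168 + 0.374 + 0.43 = 1.5888.
Net AUC ratio = 1 / 1.5888 = 0.63.

0.63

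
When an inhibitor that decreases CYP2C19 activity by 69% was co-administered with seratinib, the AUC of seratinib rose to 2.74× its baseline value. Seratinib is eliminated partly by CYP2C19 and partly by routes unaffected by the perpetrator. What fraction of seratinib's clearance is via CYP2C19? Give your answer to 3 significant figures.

Call the CYP2C19 fraction fm. After the interaction, CL_new/CL_old = fm × 0.31 + (1 − fm).
AUC ratio = 1 / (new CL fraction), so new CL fraction = 1 / 2.74 = 0.365.
fm × 0.31 + 1 − fm = 0.365  ⇒  fm × (0.31 − 1) = −0.635  ⇒  fm = 0.920.

0.920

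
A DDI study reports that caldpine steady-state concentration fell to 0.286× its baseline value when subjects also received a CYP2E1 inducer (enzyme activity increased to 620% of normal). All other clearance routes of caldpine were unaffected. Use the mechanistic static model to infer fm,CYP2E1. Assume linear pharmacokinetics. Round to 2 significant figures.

0.48

CL'/CL = 1 / 0.286 = 3.497
6.2·fm + (1 − fm) = 3.497
fm = (3.497 − 1) / (6.2 − 1) = 0.48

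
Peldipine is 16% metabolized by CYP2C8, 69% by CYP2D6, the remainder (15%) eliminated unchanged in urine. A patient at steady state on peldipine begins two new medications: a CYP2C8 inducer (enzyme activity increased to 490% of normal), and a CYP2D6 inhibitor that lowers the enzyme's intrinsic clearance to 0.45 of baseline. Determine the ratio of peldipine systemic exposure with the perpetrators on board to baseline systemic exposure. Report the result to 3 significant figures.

The CYP2C8 pathway (16% of clearance) increases to 4.9× activity: 0.16 × 4.9 = 0.784.
The CYP2D6 pathway (69% of clearance) is reduced to 0.45× activity: 0.69 × 0.45 = 0.3105.
The remaining 15% of clearance is unaffected.
CL_new/CL_old = 0.784 + 0.3105 + 0.15 = 1.2445.
Systemic exposure ∝ 1/CL: fold-change = 1 / 1.2445 = 0.804.

0.804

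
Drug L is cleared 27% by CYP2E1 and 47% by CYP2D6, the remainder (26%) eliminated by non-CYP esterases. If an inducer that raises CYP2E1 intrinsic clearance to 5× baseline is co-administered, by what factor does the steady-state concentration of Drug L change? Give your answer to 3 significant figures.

The CYP2E1 pathway (27% of clearance) increases to 5× activity: 0.27 × 5 = 1.35.
CYP2D6 (47%) and the residual 26% are unaffected.
Relative clearance = 1.35 + 0.47 + 0.26 = 2.08.
Since steady-state concentration ∝ 1/CL, the ratio is 1 / 2.08 = 0.481.

0.481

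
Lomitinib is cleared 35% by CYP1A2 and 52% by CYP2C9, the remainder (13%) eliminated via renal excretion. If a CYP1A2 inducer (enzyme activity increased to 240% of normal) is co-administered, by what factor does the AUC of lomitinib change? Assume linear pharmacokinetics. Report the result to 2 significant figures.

0.67

CYP1A2: 0.35 × 2.4 = 0.84
CYP2C9: 0.52 (unchanged)
Other: 0.13 (unchanged)
New clearance relative to baseline: 0.84 + 0.52 + 0.13 = 1.49.
AUC is inversely proportional to clearance, so the fold-change is 1 / 1.49 = 0.67.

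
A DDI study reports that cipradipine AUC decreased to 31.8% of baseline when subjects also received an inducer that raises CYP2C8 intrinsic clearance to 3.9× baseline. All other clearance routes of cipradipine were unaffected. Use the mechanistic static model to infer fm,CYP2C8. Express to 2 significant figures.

Let fm be the CYP2C8 fraction. New clearance relative to baseline = fm × 3.9 + (1 − fm).
AUC ratio = 1 / (new CL fraction), so new CL fraction = 1 / 0.318 = 3.145.
fm × 3.9 + 1 − fm = 3.145  ⇒  fm × (3.9 − 1) = 2.145  ⇒  fm = 0.74.

0.74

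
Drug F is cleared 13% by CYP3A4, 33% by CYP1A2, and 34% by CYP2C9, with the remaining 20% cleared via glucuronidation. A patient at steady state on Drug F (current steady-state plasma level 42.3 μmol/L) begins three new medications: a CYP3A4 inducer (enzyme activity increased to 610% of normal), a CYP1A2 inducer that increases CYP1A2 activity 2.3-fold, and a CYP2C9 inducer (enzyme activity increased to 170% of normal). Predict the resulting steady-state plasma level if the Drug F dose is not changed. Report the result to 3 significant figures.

The CYP3A4 pathway (13% of clearance) rises to 6.1× activity: 0.13 × 6.1 = 0.793.
The CYP1A2 pathway (33% of clearance) is boosted to 2.3× activity: 0.33 × 2.3 = 0.759.
The CYP2C9 pathway (34% of clearance) rises to 1.7× activity: 0.34 × 1.7 = 0.578.
Non-CYP routes (20%) are unchanged.
Relative clearance = 0.793 + 0.759 + 0.578 + 0.2 = 2.33.
New steady-state plasma level = 42.3 / 2.33 = 18.2 μmol/L (concentration scales inversely with clearance).

18.2 μmol/L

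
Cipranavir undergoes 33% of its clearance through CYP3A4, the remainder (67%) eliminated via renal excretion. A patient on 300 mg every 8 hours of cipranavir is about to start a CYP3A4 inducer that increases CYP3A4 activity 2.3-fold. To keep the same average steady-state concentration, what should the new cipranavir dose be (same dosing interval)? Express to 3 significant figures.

429 mg

The CYP3A4 pathway (33% of clearance) rises to 2.3× activity: 0.33 × 2.3 = 0.759.
Non-CYP routes (67%) are unchanged.
New clearance relative to baseline: 0.759 + 0.67 = 1.429.
Css,avg = (dose rate)/CL, so holding Css fixed requires dose ∝ CL: 300 × 1.429 = 429 mg.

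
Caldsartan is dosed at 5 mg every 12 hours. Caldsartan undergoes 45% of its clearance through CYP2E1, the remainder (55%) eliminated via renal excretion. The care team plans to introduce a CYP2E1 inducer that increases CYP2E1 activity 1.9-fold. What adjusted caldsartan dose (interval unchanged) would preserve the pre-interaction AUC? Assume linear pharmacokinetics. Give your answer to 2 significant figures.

7.0 mg

CYP2E1: 0.45 × 1.9 = 0.855
Other: 0.55 (unchanged)
CL_new/CL_old = 0.855 + 0.55 = 1.405.
Exposure is unchanged when dose changes in proportion to clearance. New dose = 5 mg × 1.405 = 7.0 mg.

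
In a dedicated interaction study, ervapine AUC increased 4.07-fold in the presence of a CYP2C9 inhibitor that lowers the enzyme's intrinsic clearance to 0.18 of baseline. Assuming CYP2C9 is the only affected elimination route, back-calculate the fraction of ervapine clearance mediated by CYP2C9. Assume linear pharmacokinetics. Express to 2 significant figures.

0.92

Write x for the fraction cleared via CYP2C9. The observed AUC change means clearance fell to 1/4.07 = 0.2457 of baseline.
Setting x·0.18 + (1 − x) = 0.2457 and solving: x = (0.2457 − 1)/(0.18 − 1) = 0.92.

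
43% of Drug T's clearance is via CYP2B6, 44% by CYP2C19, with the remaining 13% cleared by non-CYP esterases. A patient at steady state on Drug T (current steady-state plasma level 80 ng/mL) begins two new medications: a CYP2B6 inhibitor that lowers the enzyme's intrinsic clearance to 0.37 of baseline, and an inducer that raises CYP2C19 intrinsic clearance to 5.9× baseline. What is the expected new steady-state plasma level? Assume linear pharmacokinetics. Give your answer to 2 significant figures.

28 ng/mL

CYP2B6: 0.43 × 0.37 = 0.1591
CYP2C19: 0.44 × 5.9 = 2.596
Other: 0.13 (unchanged)
New clearance relative to baseline: 0.1591 + 2.596 + 0.13 = 2.8851.
Dividing the baseline by the relative clearance: 80 / 2.8851 = 28 ng/mL.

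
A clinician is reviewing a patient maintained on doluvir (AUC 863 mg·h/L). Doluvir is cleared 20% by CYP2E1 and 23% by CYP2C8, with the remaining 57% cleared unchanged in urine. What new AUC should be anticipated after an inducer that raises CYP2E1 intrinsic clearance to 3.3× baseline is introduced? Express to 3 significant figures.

CYP2E1: 0.2 × 3.3 = 0.66
CYP2C8: 0.23 (unchanged)
Other: 0.57 (unchanged)
New clearance relative to baseline: 0.66 + 0.23 + 0.57 = 1.46.
AUC ∝ 1/CL, so new value = 863 / 1.46 = 591 mg·h/L.

591 mg·h/L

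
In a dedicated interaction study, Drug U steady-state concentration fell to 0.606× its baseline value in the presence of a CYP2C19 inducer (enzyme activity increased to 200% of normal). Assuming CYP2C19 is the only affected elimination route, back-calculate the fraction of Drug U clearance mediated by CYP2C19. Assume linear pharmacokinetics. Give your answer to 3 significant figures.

Write x for the fraction cleared via CYP2C19. The observed steady-state concentration change means clearance rose to 1/0.606 = 1.65 of baseline.
Only the CYP2C19 route changed, so 1.65 = x·2 + (1 − x), giving x = 0.650.

0.650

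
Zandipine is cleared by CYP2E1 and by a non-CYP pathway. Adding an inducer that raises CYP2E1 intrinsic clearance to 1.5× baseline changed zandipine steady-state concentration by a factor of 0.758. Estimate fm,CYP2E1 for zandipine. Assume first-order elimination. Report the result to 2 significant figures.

0.64

Let fm be the CYP2E1 fraction. New clearance relative to baseline = fm × 1.5 + (1 − fm).
Steady-state concentration ratio = 1 / (new CL fraction), so new CL fraction = 1 / 0.758 = 1.319.
fm × 1.5 + 1 − fm = 1.319  ⇒  fm × (1.5 − 1) = 0.3193  ⇒  fm = 0.64.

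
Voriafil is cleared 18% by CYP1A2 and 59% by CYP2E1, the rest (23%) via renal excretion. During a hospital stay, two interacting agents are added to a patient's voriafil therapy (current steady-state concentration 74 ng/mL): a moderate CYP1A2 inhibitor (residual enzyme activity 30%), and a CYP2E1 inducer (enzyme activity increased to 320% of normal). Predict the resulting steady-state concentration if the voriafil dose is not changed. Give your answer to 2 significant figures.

The CYP1A2 pathway (18% of clearance) drops to 0.3× activity: 0.18 × 0.3 = 0.054.
The CYP2E1 pathway (59% of clearance) is boosted to 3.2× activity: 0.59 × 3.2 = 1.888.
Non-CYP routes (23%) are unchanged.
New clearance relative to baseline: 0.054 + 1.888 + 0.23 = 2.172.
Dividing the baseline by the relative clearance: 74 / 2.172 = 34 ng/mL.

34 ng/mL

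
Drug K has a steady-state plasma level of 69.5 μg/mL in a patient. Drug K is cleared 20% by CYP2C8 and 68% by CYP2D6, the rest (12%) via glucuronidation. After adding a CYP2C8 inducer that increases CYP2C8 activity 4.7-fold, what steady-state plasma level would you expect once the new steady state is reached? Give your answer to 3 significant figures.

39.9 μg/mL

The CYP2C8 pathway (20% of clearance) rises to 4.7× activity: 0.2 × 4.7 = 0.94.
CYP2D6 (68%) and the residual 12% are unaffected.
New clearance relative to baseline: 0.94 + 0.68 + 0.12 = 1.74.
Steady-state plasma level ∝ 1/CL, so new value = 69.5 / 1.74 = 39.9 μg/mL.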